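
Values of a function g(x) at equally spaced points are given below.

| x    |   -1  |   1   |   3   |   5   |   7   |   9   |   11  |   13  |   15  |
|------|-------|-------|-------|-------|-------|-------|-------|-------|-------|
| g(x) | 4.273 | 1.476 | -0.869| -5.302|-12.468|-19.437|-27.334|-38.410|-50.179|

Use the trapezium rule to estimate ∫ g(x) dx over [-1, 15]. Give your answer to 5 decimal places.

-250.59400

h = 2, n = 8.
(h/2)·[y₀ + 2y₁ + 2y₂ + 2y₃ + 2y₄ + 2y₅ + 2y₆ + 2y₇ + y₈] = 1·(-250.594) = -250.59400.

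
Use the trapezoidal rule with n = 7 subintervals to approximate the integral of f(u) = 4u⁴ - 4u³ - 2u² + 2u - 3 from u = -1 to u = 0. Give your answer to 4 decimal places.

-2.8259

h = (0 − (-1))/7 = 0.142857.
Nodes u₀,…,u₇ = -1, -0.857143, -0.714286, -0.571429, -0.428571, -0.285714, -0.142857, 0.
f(u) = 4u⁴ - 4u³ - 2u² + 2u - 3: f₀=1, f₁=-1.505623, f₂=-2.950021, f₃=-3.623074, f₄=-3.774677, f₅=-3.614744, f₆=-3.313203, f₇=-3.
(h/2)·[f₀ + 2f₁ + 2f₂ + 2f₃ + 2f₄ + 2f₅ + 2f₆ + f₇] = 0.071429·(-39.562682) = -2.8259.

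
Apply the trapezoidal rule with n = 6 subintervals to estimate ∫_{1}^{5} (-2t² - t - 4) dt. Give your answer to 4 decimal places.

-111.2593

h = (5 − 1)/6 = 0.666667.
Nodes t₀,…,t₆ = 1, 1.666667, 2.333333, 3, 3.666667, 4.333333, 5.
f(t) = -2t² - t - 4: f₀=-7, f₁=-11.222222, f₂=-17.222222, f₃=-25, f₄=-34.555556, f₅=-45.888889, f₆=-59.
(h/2)·[f₀ + 2f₁ + 2f₂ + 2f₃ + 2f₄ + 2f₅ + f₆] = 0.333333·(-333.777778) = -111.2593.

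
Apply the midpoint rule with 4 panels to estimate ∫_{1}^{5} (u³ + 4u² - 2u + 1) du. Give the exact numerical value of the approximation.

h = (5 − 1)/4 = 1.
Midpoints m₁,…,m₄ = 1.5, 2.5, 3.5, 4.5.
f(m₁)=10.375, f(m₂)=36.625, f(m₃)=85.875, f(m₄)=164.125.
h·[f(m₁) + f(m₂) + f(m₃) + f(m₄)] = 1·(297) = 297.

297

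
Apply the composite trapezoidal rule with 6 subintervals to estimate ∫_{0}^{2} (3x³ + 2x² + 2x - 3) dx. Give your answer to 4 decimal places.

15.7407

h = (2 − 0)/6 = 0.333333.
Nodes x₀,…,x₆ = 0, 0.333333, 0.666667, 1, 1.333333, 1.666667, 2.
f(x) = 3x³ + 2x² + 2x - 3: f₀=-3, f₁=-2, f₂=0.111111, f₃=4, f₄=10.333333, f₅=19.777778, f₆=33.
(h/2)·[f₀ + 2f₁ + 2f₂ + 2f₃ + 2f₄ + 2f₅ + f₆] = 0.166667·(94.444444) = 15.7407.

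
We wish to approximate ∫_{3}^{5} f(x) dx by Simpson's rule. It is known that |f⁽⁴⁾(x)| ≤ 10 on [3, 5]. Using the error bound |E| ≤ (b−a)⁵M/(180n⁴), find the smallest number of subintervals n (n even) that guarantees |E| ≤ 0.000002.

32

Need 320/(180n⁴) ≤ 0.000002.
n⁴ ≥ 320/(180·0.000002) = 888889 ⇒ n ≥ 30.7052, so the smallest even n is 32. (n must be even for Simpson's rule.)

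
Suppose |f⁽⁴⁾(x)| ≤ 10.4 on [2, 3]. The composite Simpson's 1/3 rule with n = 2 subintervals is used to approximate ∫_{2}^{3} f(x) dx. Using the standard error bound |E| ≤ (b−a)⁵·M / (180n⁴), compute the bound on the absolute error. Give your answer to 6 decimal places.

|E| ≤ (1)⁵·10.4 / (180·2⁴) = 10.4/2880 = 0.003611.

0.003611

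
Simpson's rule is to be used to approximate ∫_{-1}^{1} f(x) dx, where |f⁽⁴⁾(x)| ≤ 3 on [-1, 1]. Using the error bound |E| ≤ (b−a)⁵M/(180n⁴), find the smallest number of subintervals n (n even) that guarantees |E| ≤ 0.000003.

22

Need 96/(180n⁴) ≤ 0.000003.
n⁴ ≥ 96/(180·0.000003) = 177778 ⇒ n ≥ 20.5338, so the smallest even n is 22. (n must be even for Simpson's rule.)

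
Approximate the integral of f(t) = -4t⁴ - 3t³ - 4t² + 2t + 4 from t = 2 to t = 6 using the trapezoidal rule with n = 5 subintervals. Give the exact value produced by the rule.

h = (6 − 2)/5 = 0.8.
Nodes t₀,…,t₅ = 2, 2.8, 3.6, 4.4, 5.2, 6.
f(t) = -4t⁴ - 3t³ - 4t² + 2t + 4: f₀=-96, f₁=-333.4784, f₂=-852.4544, f₃=-1819.4304, f₄=-3440.2304, f₅=-5960.
(h/2)·[f₀ + 2f₁ + 2f₂ + 2f₃ + 2f₄ + f₅] = 0.4·(-18947.1872) = -7578.87488.

-7578.87488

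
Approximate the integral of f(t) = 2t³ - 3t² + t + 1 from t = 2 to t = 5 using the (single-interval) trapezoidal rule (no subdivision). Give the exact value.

T = (b−a)/2 · [f(2) + f(5)] = 1.5·[7 + 181] = 282.

282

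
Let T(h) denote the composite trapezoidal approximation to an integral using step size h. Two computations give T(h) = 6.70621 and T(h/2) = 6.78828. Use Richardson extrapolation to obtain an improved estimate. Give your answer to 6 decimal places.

R = (4·T(h/2) − T(h)) / 3 = (4·6.78828 − 6.70621)/3 = (20.44691)/3 = 6.815637.

6.815637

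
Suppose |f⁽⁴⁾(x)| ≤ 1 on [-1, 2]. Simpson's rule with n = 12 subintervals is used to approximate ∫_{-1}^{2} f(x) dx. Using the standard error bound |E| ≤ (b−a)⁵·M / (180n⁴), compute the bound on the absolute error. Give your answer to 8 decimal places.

0.00006510

|E| ≤ (3)⁵·1 / (180·12⁴) = 243/3732480 = 0.00006510.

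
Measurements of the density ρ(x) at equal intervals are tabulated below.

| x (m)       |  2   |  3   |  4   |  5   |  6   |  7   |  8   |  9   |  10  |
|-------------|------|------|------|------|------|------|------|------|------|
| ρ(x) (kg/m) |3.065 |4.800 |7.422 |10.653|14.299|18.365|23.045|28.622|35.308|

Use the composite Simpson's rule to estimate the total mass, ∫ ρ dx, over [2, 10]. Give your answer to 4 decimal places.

125.8883

h = 1, n = 8.
(h/3)·[y₀ + 4y₁ + 2y₂ + 4y₃ + 2y₄ + 4y₅ + 2y₆ + 4y₇ + y₈] = 0.333333·(377.665) = 125.8883.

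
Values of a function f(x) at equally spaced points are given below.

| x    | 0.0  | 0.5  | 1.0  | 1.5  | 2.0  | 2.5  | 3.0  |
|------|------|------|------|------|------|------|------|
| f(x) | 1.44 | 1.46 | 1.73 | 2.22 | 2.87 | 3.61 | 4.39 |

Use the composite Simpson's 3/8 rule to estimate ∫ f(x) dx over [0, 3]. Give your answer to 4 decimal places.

7.3650

h = 0.5, n = 6.
(3h/8)·[y₀ + 3y₁ + 3y₂ + 2y₃ + 3y₄ + 3y₅ + y₆] = 0.1875·(39.28) = 7.3650.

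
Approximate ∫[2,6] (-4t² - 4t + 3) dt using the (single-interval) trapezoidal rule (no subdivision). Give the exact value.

T = (b−a)/2 · [f(2) + f(6)] = 2·[(-21) + (-165)] = -372.

-372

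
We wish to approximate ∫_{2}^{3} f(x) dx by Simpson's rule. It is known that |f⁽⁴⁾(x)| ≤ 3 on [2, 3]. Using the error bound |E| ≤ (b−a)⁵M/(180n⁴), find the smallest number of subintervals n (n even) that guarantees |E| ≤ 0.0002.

Need 3/(180n⁴) ≤ 0.0002.
n⁴ ≥ 3/(180·0.0002) = 83.3333 ⇒ n ≥ 3.0214, so the smallest even n is 4. (n must be even for Simpson's rule.)

4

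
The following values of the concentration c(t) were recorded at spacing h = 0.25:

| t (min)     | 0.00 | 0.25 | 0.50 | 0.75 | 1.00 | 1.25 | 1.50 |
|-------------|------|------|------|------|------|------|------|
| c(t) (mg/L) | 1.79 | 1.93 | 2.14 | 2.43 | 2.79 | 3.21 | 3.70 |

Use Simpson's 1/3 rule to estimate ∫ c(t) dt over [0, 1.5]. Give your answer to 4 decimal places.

3.8025

h = 0.25, n = 6.
(h/3)·[y₀ + 4y₁ + 2y₂ + 4y₃ + 2y₄ + 4y₅ + y₆] = 0.083333·(45.63) = 3.8025.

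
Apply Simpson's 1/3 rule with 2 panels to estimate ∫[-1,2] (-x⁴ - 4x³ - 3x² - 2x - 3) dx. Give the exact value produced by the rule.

h = (2 − (-1))/2 = 1.5.
Nodes x₀,…,x₂ = -1, 0.5, 2.
f(x) = -x⁴ - 4x³ - 3x² - 2x - 3: f₀=-1, f₁=-5.3125, f₂=-67.
(h/3)·[f₀ + 4f₁ + f₂] = 0.5·(-89.25) = -44.625.

-44.625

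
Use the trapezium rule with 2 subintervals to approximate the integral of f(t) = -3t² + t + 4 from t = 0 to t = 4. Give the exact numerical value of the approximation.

h = (4 − 0)/2 = 2.
Nodes t₀,…,t₂ = 0, 2, 4.
f(t) = -3t² + t + 4: f₀=4, f₁=-6, f₂=-40.
(h/2)·[f₀ + 2f₁ + f₂] = 1·(-48) = -48.

-48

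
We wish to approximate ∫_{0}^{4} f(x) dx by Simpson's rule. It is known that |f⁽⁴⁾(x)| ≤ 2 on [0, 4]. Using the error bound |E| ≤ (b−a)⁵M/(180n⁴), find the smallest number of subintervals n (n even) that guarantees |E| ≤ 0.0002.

Need 2048/(180n⁴) ≤ 0.0002.
n⁴ ≥ 2048/(180·0.0002) = 56888.9 ⇒ n ≥ 15.4439, so the smallest even n is 16. (n must be even for Simpson's rule.)

16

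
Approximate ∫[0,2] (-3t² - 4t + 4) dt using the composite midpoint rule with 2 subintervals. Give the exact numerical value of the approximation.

-7.5

h = (2 − 0)/2 = 1.
Midpoints m₁,…,m₂ = 0.5, 1.5.
f(m₁)=1.25, f(m₂)=-8.75.
h·[f(m₁) + f(m₂)] = 1·(-7.5) = -7.5.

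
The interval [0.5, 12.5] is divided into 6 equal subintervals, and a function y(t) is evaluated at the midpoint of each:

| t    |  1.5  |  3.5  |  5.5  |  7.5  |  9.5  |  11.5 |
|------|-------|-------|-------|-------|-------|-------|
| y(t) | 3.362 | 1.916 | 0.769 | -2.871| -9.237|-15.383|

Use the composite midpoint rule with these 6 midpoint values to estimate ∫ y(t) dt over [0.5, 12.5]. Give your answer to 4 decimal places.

-42.8880

h = 2, n = 6.
h·[y(m₁) + y(m₂) + y(m₃) + y(m₄) + y(m₅) + y(m₆)] = 2·(-21.444) = -42.8880.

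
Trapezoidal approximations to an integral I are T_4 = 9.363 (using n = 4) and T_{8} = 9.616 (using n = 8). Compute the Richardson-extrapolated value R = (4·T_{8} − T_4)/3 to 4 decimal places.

R = (4·T_{8} − T_4) / 3 = (4·9.616 − 9.363)/3 = (29.101)/3 = 9.7003.

9.7003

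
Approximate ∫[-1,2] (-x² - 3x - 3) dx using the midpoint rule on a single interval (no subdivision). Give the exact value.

-14.25

M = (b−a)·f(0.5) = 3·(-4.75) = -14.25.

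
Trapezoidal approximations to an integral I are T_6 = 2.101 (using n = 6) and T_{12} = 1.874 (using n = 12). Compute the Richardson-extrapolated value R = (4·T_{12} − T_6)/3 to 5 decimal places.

R = (4·T_{12} − T_6) / 3 = (4·1.874 − 2.101)/3 = (5.395)/3 = 1.79833.

1.79833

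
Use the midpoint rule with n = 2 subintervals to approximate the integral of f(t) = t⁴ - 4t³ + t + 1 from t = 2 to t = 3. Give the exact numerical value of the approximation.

-19.46484375

h = (3 − 2)/2 = 0.5.
Midpoints m₁,…,m₂ = 2.25, 2.75.
f(m₁)=-16.68359375, f(m₂)=-22.24609375.
h·[f(m₁) + f(m₂)] = 0.5·(-38.9296875) = -19.46484375.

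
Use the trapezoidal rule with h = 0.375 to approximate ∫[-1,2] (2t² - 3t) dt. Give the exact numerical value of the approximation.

1.640625

h = (2 − (-1))/8 = 0.375.
Nodes t₀,…,t₈ = -1, -0.625, -0.25, 0.125, 0.5, 0.875, 1.25, 1.625, 2.
f(t) = 2t² - 3t: f₀=5, f₁=2.65625, f₂=0.875, f₃=-0.34375, f₄=-1, f₅=-1.09375, f₆=-0.625, f₇=0.40625, f₈=2.
(h/2)·[f₀ + 2f₁ + 2f₂ + 2f₃ + 2f₄ + 2f₅ + 2f₆ + 2f₇ + f₈] = 0.1875·(8.75) = 1.640625.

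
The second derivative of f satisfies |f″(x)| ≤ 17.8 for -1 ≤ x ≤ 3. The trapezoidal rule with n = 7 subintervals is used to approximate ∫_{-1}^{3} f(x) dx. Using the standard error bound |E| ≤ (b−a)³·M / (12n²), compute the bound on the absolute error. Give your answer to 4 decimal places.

|E| ≤ (4)³·17.8 / (12·7²) = 1139.2/588 = 1.9374.

1.9374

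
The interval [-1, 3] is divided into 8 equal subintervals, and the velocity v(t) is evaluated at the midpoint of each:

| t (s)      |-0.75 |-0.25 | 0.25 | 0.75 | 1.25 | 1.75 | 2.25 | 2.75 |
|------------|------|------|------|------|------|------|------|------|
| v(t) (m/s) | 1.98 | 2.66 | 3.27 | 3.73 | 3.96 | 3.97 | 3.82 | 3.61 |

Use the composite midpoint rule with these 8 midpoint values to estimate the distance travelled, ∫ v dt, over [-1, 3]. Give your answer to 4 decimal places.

h = 0.5, n = 8.
h·[y(m₁) + y(m₂) + y(m₃) + y(m₄) + y(m₅) + y(m₆) + y(m₇) + y(m₈)] = 0.5·(27.00) = 13.5000.

13.5000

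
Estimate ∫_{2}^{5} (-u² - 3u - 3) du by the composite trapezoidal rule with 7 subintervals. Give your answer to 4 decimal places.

h = (5 − 2)/7 = 0.428571.
Nodes u₀,…,u₇ = 2, 2.428571, 2.857143, 3.285714, 3.714286, 4.142857, 4.571429, 5.
f(u) = -u² - 3u - 3: f₀=-13, f₁=-16.183673, f₂=-19.734694, f₃=-23.653061, f₄=-27.938776, f₅=-32.591837, f₆=-37.612245, f₇=-43.
(h/2)·[f₀ + 2f₁ + 2f₂ + 2f₃ + 2f₄ + 2f₅ + 2f₆ + f₇] = 0.214286·(-371.428571) = -79.5918.

-79.5918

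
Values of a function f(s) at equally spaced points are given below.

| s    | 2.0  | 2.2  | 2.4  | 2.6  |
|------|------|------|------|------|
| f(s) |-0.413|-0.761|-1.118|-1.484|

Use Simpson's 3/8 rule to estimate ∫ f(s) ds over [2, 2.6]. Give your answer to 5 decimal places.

-0.56505

h = 0.2, n = 3.
(3h/8)·[y₀ + 3y₁ + 3y₂ + y₃] = 0.075·(-7.534) = -0.56505.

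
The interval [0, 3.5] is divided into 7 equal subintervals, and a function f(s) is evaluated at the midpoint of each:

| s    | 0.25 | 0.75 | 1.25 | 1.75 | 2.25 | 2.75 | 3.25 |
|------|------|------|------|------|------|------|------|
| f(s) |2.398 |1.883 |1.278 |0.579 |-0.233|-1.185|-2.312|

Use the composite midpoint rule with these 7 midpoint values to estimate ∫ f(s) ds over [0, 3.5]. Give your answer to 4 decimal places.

1.2040

h = 0.5, n = 7.
h·[y(m₁) + y(m₂) + y(m₃) + y(m₄) + y(m₅) + y(m₆) + y(m₇)] = 0.5·(2.408) = 1.2040.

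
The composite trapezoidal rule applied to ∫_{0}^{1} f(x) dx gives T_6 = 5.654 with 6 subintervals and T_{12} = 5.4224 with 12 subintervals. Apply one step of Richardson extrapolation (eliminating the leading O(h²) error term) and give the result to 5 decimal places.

5.34520

R = (4·T_{12} − T_6) / 3 = (4·5.4224 − 5.654)/3 = (16.0356)/3 = 5.34520.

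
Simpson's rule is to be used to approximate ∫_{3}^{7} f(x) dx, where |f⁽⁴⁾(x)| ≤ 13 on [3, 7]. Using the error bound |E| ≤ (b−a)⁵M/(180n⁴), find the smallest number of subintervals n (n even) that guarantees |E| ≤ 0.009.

10

Need 13312/(180n⁴) ≤ 0.009.
n⁴ ≥ 13312/(180·0.009) = 8217.28 ⇒ n ≥ 9.5210, so the smallest even n is 10. (n must be even for Simpson's rule.)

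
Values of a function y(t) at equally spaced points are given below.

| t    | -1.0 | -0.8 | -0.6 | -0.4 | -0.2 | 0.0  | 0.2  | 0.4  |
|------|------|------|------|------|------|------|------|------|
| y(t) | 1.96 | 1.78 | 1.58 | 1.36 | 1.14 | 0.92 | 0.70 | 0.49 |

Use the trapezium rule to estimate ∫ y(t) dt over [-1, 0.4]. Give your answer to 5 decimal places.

h = 0.2, n = 7.
(h/2)·[y₀ + 2y₁ + 2y₂ + 2y₃ + 2y₄ + 2y₅ + 2y₆ + y₇] = 0.1·(17.41) = 1.74100.

1.74100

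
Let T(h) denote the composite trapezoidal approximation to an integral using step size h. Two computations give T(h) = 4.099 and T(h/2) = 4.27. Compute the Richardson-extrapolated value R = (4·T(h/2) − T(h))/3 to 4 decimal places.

4.3270

R = (4·T(h/2) − T(h)) / 3 = (4·4.27 − 4.099)/3 = (12.981)/3 = 4.3270.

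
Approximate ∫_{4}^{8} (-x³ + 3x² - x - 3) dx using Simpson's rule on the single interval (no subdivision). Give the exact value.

-548

S = (b−a)/6 · [f(4) + 4f(6) + f(8)] = 0.666667·[(-23) + 4·(-117) + (-331)] = -548.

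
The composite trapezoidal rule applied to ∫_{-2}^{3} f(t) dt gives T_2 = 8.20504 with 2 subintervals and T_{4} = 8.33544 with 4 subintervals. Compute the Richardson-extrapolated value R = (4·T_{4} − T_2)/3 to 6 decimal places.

8.378907

R = (4·T_{4} − T_2) / 3 = (4·8.33544 − 8.20504)/3 = (25.13672)/3 = 8.378907.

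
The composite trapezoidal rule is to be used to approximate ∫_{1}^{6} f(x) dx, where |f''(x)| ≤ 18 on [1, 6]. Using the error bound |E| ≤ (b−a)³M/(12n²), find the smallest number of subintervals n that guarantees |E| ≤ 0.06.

Need 2250/(12n²) ≤ 0.06.
n² ≥ 2250/(12·0.06) = 3125 ⇒ n ≥ 55.9017, so the smallest n is 56.

56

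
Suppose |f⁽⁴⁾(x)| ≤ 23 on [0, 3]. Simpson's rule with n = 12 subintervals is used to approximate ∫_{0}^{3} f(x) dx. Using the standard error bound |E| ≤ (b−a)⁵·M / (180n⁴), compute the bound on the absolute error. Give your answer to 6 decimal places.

|E| ≤ (3)⁵·23 / (180·12⁴) = 5589/3732480 = 0.001497.

0.001497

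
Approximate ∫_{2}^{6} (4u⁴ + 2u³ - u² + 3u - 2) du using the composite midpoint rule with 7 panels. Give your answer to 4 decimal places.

h = (6 − 2)/7 = 0.571429.
Midpoints m₁,…,m₇ = 2.285714, 2.857143, 3.428571, 4, 4.571429, 5.142857, 5.714286.
f(m₁)=132.697209, f(m₂)=311.610995, f(m₃)=629.866722, f(m₄)=1146, f(m₅)=1928.782174, f(m₆)=3057.220325, f(m₇)=4620.557268.
h·[f(m₁) + f(m₂) + f(m₃) + f(m₄) + f(m₅) + f(m₆) + f(m₇)] = 0.571429·(11826.734694) = 6758.1341.

6758.1341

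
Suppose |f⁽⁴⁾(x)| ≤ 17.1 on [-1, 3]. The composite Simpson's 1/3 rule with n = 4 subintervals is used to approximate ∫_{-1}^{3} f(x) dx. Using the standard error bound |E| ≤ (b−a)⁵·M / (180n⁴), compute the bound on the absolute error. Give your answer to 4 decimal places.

0.3800

|E| ≤ (4)⁵·17.1 / (180·4⁴) = 17510.4/46080 = 0.3800.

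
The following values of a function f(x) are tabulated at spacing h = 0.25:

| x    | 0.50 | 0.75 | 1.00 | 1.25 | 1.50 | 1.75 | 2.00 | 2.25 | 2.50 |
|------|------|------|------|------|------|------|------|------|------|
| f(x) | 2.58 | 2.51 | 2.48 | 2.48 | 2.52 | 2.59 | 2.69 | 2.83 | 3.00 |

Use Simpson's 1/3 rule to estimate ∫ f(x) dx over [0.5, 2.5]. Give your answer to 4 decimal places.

h = 0.25, n = 8.
(h/3)·[y₀ + 4y₁ + 2y₂ + 4y₃ + 2y₄ + 4y₅ + 2y₆ + 4y₇ + y₈] = 0.083333·(62.60) = 5.2167.

5.2167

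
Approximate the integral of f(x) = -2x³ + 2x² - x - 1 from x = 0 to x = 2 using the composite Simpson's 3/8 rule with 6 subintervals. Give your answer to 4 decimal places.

-6.6667

h = (2 − 0)/6 = 0.333333.
Nodes x₀,…,x₆ = 0, 0.333333, 0.666667, 1, 1.333333, 1.666667, 2.
f(x) = -2x³ + 2x² - x - 1: f₀=-1, f₁=-1.185185, f₂=-1.370370, f₃=-2, f₄=-3.518519, f₅=-6.370370, f₆=-11.
(3h/8)·[f₀ + 3f₁ + 3f₂ + 2f₃ + 3f₄ + 3f₅ + f₆] = 0.125·(-53.333333) = -6.6667.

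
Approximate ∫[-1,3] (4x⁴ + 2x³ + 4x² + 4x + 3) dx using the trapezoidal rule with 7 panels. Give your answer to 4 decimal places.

h = (3 − (-1))/7 = 0.571429.
Nodes x₀,…,x₇ = -1, -0.428571, 0.142857, 0.714286, 1.285714, 1.857143, 2.428571, 3.
f(x) = 4x⁴ + 2x³ + 4x² + 4x + 3: f₀=5, f₁=1.997918, f₂=3.660558, f₃=9.668055, f₄=29.936277, f₅=84.616826, f₆=204.097043, f₇=429.
(h/2)·[f₀ + 2f₁ + 2f₂ + 2f₃ + 2f₄ + 2f₅ + 2f₆ + f₇] = 0.285714·(1101.953353) = 314.8438.

314.8438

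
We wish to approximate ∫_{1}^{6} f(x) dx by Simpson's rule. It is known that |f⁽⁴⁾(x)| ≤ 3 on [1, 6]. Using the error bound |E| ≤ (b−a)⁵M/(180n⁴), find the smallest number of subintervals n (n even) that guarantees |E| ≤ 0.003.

12

Need 9375/(180n⁴) ≤ 0.003.
n⁴ ≥ 9375/(180·0.003) = 17361.1 ⇒ n ≥ 11.4787, so the smallest even n is 12. (n must be even for Simpson's rule.)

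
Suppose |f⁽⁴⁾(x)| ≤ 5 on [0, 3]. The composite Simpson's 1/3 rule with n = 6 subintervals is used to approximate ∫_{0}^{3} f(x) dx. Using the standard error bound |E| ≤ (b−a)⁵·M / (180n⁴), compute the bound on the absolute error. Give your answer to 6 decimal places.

|E| ≤ (3)⁵·5 / (180·6⁴) = 1215/233280 = 0.005208.

0.005208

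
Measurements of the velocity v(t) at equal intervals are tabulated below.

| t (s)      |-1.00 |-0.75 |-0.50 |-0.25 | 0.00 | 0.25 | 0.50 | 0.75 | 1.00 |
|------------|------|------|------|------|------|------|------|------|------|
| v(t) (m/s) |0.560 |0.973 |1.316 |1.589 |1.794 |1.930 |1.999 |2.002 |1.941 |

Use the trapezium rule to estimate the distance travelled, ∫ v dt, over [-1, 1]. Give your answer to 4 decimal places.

3.2134

h = 0.25, n = 8.
(h/2)·[y₀ + 2y₁ + 2y₂ + 2y₃ + 2y₄ + 2y₅ + 2y₆ + 2y₇ + y₈] = 0.125·(25.707) = 3.2134.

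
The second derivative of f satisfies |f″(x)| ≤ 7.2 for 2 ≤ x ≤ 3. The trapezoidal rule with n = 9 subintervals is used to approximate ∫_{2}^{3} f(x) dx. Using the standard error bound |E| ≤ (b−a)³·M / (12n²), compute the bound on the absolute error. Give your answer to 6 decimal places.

|E| ≤ (1)³·7.2 / (12·9²) = 7.2/972 = 0.007407.

0.007407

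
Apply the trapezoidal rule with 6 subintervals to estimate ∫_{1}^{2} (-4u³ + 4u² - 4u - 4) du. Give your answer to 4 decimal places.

h = (2 − 1)/6 = 0.166667.
Nodes u₀,…,u₆ = 1, 1.166667, 1.333333, 1.5, 1.666667, 1.833333, 2.
f(u) = -4u³ + 4u² - 4u - 4: f₀=-8, f₁=-9.574074, f₂=-11.703704, f₃=-14.5, f₄=-18.074074, f₅=-22.537037, f₆=-28.
(h/2)·[f₀ + 2f₁ + 2f₂ + 2f₃ + 2f₄ + 2f₅ + f₆] = 0.083333·(-188.777778) = -15.7315.

-15.7315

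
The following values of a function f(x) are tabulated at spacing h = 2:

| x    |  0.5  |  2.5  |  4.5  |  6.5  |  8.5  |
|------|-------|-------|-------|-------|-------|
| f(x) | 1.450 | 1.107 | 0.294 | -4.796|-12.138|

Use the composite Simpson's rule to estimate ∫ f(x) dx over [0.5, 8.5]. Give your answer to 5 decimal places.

h = 2, n = 4.
(h/3)·[y₀ + 4y₁ + 2y₂ + 4y₃ + y₄] = 0.666667·(-24.856) = -16.57067.

-16.57067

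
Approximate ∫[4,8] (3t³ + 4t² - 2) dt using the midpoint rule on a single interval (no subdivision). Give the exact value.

3160

M = (b−a)·f(6) = 4·(790) = 3160.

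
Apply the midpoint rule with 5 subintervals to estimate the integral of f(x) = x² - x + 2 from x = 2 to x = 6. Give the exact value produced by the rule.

61.12

h = (6 − 2)/5 = 0.8.
Midpoints m₁,…,m₅ = 2.4, 3.2, 4, 4.8, 5.6.
f(m₁)=5.36, f(m₂)=9.04, f(m₃)=14, f(m₄)=20.24, f(m₅)=27.76.
h·[f(m₁) + f(m₂) + f(m₃) + f(m₄) + f(m₅)] = 0.8·(76.4) = 61.12.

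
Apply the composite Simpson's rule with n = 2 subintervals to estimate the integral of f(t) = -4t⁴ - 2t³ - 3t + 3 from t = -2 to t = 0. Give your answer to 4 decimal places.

h = (0 − (-2))/2 = 1.
Nodes t₀,…,t₂ = -2, -1, 0.
f(t) = -4t⁴ - 2t³ - 3t + 3: f₀=-39, f₁=4, f₂=3.
(h/3)·[f₀ + 4f₁ + f₂] = 0.333333·(-20) = -6.6667.

-6.6667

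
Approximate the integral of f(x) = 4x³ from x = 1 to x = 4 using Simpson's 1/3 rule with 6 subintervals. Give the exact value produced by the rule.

h = (4 − 1)/6 = 0.5.
Nodes x₀,…,x₆ = 1, 1.5, 2, 2.5, 3, 3.5, 4.
f(x) = 4x³: f₀=4, f₁=13.5, f₂=32, f₃=62.5, f₄=108, f₅=171.5, f₆=256.
(h/3)·[f₀ + 4f₁ + 2f₂ + 4f₃ + 2f₄ + 4f₅ + f₆] = 0.166667·(1530) = 255.

255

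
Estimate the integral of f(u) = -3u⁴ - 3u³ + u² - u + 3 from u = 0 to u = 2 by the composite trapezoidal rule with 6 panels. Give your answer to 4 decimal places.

h = (2 − 0)/6 = 0.333333.
Nodes u₀,…,u₆ = 0, 0.333333, 0.666667, 1, 1.333333, 1.666667, 2.
f(u) = -3u⁴ - 3u³ + u² - u + 3: f₀=3, f₁=2.629630, f₂=1.296296, f₃=-3, f₄=-13.148148, f₅=-32.925926, f₆=-67.
(h/2)·[f₀ + 2f₁ + 2f₂ + 2f₃ + 2f₄ + 2f₅ + f₆] = 0.166667·(-154.296296) = -25.7160.

-25.7160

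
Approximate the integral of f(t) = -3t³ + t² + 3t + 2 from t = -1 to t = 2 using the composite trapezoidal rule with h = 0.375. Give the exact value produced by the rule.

h = (2 − (-1))/8 = 0.375.
Nodes t₀,…,t₈ = -1, -0.625, -0.25, 0.125, 0.5, 0.875, 1.25, 1.625, 2.
f(t) = -3t³ + t² + 3t + 2: f₀=3, f₁=1.248046875, f₂=1.359375, f₃=2.384765625, f₄=3.375, f₅=3.380859375, f₆=1.453125, f₇=-3.357421875, f₈=-12.
(h/2)·[f₀ + 2f₁ + 2f₂ + 2f₃ + 2f₄ + 2f₅ + 2f₆ + 2f₇ + f₈] = 0.1875·(10.6875) = 2.00390625.

2.00390625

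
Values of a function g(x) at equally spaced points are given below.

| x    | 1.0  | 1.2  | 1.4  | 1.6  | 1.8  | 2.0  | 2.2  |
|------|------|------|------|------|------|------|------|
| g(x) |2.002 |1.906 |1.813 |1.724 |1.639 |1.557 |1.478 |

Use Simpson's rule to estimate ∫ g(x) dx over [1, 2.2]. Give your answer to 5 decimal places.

2.07547

h = 0.2, n = 6.
(h/3)·[y₀ + 4y₁ + 2y₂ + 4y₃ + 2y₄ + 4y₅ + y₆] = 0.066667·(31.132) = 2.07547.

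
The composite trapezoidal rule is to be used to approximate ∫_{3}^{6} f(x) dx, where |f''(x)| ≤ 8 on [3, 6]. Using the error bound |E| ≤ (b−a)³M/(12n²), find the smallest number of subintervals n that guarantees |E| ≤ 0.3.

8

Need 216/(12n²) ≤ 0.3.
n² ≥ 216/(12·0.3) = 60 ⇒ n ≥ 7.7460, so the smallest n is 8.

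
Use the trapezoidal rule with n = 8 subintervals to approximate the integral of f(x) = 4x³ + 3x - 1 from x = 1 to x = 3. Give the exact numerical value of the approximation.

h = (3 − 1)/8 = 0.25.
Nodes x₀,…,x₈ = 1, 1.25, 1.5, 1.75, 2, 2.25, 2.5, 2.75, 3.
f(x) = 4x³ + 3x - 1: f₀=6, f₁=10.5625, f₂=17, f₃=25.6875, f₄=37, f₅=51.3125, f₆=69, f₇=90.4375, f₈=116.
(h/2)·[f₀ + 2f₁ + 2f₂ + 2f₃ + 2f₄ + 2f₅ + 2f₆ + 2f₇ + f₈] = 0.125·(724) = 90.5.

90.5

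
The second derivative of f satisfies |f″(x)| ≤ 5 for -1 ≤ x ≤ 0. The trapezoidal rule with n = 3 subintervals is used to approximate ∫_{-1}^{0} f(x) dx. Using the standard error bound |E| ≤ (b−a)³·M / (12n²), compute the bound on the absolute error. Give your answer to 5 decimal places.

|E| ≤ (1)³·5 / (12·3²) = 5/108 = 0.04630.

0.04630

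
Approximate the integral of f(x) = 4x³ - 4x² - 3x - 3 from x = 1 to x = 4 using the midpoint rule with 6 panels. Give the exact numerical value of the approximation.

h = (4 − 1)/6 = 0.5.
Midpoints m₁,…,m₆ = 1.25, 1.75, 2.25, 2.75, 3.25, 3.75.
f(m₁)=-5.1875, f(m₂)=0.9375, f(m₃)=15.5625, f(m₄)=41.6875, f(m₅)=82.3125, f(m₆)=140.4375.
h·[f(m₁) + f(m₂) + f(m₃) + f(m₄) + f(m₅) + f(m₆)] = 0.5·(275.75) = 137.875.

137.875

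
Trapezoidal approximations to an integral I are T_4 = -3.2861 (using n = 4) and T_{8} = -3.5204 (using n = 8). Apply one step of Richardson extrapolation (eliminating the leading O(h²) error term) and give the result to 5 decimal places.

-3.59850

R = (4·T_{8} − T_4) / 3 = (4·(-3.5204) − (-3.2861))/3 = (-10.7955)/3 = -3.59850.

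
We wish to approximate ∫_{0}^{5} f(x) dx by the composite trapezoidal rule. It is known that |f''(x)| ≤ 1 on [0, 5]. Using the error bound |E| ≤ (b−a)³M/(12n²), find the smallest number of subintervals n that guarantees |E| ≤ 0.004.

Need 125/(12n²) ≤ 0.004.
n² ≥ 125/(12·0.004) = 2604.17 ⇒ n ≥ 51.0310, so the smallest n is 52.

52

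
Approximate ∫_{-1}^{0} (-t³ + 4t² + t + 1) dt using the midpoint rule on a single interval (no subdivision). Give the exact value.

M = (b−a)·f(-0.5) = 1·(1.625) = 1.625.

1.625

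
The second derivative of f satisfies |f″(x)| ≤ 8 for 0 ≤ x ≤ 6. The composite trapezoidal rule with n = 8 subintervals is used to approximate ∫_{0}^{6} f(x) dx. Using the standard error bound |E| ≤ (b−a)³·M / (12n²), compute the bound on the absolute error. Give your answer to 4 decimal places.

2.2500

|E| ≤ (6)³·8 / (12·8²) = 1728/768 = 2.2500.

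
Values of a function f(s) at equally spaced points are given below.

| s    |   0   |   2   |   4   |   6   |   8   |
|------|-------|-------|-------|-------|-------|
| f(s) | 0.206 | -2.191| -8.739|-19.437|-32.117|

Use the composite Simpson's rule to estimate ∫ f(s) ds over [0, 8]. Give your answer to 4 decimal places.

-90.6007

h = 2, n = 4.
(h/3)·[y₀ + 4y₁ + 2y₂ + 4y₃ + y₄] = 0.666667·(-135.901) = -90.6007.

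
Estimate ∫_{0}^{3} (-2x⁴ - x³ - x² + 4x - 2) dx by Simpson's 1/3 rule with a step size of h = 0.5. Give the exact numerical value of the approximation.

-114.5

h = (3 − 0)/6 = 0.5.
Nodes x₀,…,x₆ = 0, 0.5, 1, 1.5, 2, 2.5, 3.
f(x) = -2x⁴ - x³ - x² + 4x - 2: f₀=-2, f₁=-0.5, f₂=-2, f₃=-11.75, f₄=-38, f₅=-92, f₆=-188.
(h/3)·[f₀ + 4f₁ + 2f₂ + 4f₃ + 2f₄ + 4f₅ + f₆] = 0.166667·(-687) = -114.5.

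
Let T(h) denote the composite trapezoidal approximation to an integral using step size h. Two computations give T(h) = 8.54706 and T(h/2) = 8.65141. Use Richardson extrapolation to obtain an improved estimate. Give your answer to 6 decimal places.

8.686193

R = (4·T(h/2) − T(h)) / 3 = (4·8.65141 − 8.54706)/3 = (26.05858)/3 = 8.686193.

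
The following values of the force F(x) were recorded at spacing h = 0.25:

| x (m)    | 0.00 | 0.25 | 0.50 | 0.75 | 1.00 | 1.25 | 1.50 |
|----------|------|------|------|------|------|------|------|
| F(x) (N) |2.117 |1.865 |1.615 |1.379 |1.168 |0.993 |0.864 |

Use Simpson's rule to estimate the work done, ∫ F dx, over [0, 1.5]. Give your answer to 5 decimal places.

h = 0.25, n = 6.
(h/3)·[y₀ + 4y₁ + 2y₂ + 4y₃ + 2y₄ + 4y₅ + y₆] = 0.083333·(25.495) = 2.12458.

2.12458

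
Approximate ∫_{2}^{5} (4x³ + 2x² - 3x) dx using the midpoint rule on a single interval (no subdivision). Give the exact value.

M = (b−a)·f(3.5) = 3·(185.5) = 556.5.

556.5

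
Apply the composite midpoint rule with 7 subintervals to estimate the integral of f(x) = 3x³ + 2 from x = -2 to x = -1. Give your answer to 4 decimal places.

-9.2270

h = (-1 − (-2))/7 = 0.142857.
Midpoints m₁,…,m₇ = -1.928571, -1.785714, -1.642857, -1.5, -1.357143, -1.214286, -1.071429.
f(m₁)=-19.519315, f(m₂)=-15.082726, f(m₃)=-11.302114, f(m₄)=-8.125, f(m₅)=-5.498907, f(m₆)=-3.371356, f(m₇)=-1.689869.
h·[f(m₁) + f(m₂) + f(m₃) + f(m₄) + f(m₅) + f(m₆) + f(m₇)] = 0.142857·(-64.589286) = -9.2270.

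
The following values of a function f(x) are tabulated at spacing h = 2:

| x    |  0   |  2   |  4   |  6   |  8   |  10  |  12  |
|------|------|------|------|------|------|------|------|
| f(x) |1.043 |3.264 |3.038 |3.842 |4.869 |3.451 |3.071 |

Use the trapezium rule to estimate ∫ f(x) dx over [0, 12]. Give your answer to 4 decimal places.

41.0420

h = 2, n = 6.
(h/2)·[y₀ + 2y₁ + 2y₂ + 2y₃ + 2y₄ + 2y₅ + y₆] = 1·(41.042) = 41.0420.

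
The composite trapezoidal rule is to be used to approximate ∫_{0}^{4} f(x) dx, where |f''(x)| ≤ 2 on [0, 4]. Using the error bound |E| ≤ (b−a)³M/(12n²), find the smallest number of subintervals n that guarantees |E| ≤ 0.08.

12

Need 128/(12n²) ≤ 0.08.
n² ≥ 128/(12·0.08) = 133.333 ⇒ n ≥ 11.5470, so the smallest n is 12.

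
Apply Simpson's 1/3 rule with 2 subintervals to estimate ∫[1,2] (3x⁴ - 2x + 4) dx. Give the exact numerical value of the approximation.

19.625

h = (2 − 1)/2 = 0.5.
Nodes x₀,…,x₂ = 1, 1.5, 2.
f(x) = 3x⁴ - 2x + 4: f₀=5, f₁=16.1875, f₂=48.
(h/3)·[f₀ + 4f₁ + f₂] = 0.166667·(117.75) = 19.625.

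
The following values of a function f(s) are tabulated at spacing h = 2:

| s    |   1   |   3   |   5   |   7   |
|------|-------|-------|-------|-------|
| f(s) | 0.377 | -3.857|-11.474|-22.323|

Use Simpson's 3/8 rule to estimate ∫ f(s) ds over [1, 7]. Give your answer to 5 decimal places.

-50.95425

h = 2, n = 3.
(3h/8)·[y₀ + 3y₁ + 3y₂ + y₃] = 0.75·(-67.939) = -50.95425.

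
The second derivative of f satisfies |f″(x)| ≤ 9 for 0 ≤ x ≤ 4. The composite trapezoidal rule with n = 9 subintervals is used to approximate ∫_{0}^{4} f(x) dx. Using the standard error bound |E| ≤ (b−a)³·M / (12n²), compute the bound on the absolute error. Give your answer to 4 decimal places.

|E| ≤ (4)³·9 / (12·9²) = 576/972 = 0.5926.

0.5926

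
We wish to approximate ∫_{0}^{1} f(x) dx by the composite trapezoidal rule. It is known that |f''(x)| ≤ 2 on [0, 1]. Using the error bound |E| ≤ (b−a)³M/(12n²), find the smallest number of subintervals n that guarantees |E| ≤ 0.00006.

53

Need 2/(12n²) ≤ 0.00006.
n² ≥ 2/(12·0.00006) = 2777.78 ⇒ n ≥ 52.7046, so the smallest n is 53.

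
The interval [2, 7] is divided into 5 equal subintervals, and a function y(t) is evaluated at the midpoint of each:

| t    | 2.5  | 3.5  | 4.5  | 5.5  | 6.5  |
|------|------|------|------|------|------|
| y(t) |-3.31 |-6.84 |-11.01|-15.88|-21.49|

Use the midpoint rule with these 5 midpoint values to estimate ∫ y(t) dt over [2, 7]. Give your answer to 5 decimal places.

-58.53000

h = 1, n = 5.
h·[y(m₁) + y(m₂) + y(m₃) + y(m₄) + y(m₅)] = 1·(-58.53) = -58.53000.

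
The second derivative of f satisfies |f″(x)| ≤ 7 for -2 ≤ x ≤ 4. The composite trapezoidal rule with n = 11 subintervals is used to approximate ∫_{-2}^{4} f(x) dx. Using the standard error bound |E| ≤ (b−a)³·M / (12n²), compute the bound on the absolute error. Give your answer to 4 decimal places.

|E| ≤ (6)³·7 / (12·11²) = 1512/1452 = 1.0413.

1.0413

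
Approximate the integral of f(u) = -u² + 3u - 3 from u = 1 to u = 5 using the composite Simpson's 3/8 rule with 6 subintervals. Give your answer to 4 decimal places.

-17.3333

h = (5 − 1)/6 = 0.666667.
Nodes u₀,…,u₆ = 1, 1.666667, 2.333333, 3, 3.666667, 4.333333, 5.
f(u) = -u² + 3u - 3: f₀=-1, f₁=-0.777778, f₂=-1.444444, f₃=-3, f₄=-5.444444, f₅=-8.777778, f₆=-13.
(3h/8)·[f₀ + 3f₁ + 3f₂ + 2f₃ + 3f₄ + 3f₅ + f₆] = 0.25·(-69.333333) = -17.3333.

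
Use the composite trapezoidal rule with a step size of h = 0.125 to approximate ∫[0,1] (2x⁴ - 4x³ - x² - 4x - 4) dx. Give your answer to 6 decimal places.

-6.941162

h = (1 − 0)/8 = 0.125.
Nodes x₀,…,x₈ = 0, 0.125, 0.25, 0.375, 0.5, 0.625, 0.75, 0.875, 1.
f(x) = 2x⁴ - 4x³ - x² - 4x - 4: f₀=-4, f₁=-4.52294921875, f₂=-5.1171875, f₃=-5.81201171875, f₄=-6.625, f₅=-7.56201171875, f₆=-8.6171875, f₇=-9.77294921875, f₈=-11.
(h/2)·[f₀ + 2f₁ + 2f₂ + 2f₃ + 2f₄ + 2f₅ + 2f₆ + 2f₇ + f₈] = 0.0625·(-111.05859375) = -6.941162.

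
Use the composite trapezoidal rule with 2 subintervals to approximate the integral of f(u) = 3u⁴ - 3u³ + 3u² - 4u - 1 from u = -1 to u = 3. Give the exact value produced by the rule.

184

h = (3 − (-1))/2 = 2.
Nodes u₀,…,u₂ = -1, 1, 3.
f(u) = 3u⁴ - 3u³ + 3u² - 4u - 1: f₀=12, f₁=-2, f₂=176.
(h/2)·[f₀ + 2f₁ + f₂] = 1·(184) = 184.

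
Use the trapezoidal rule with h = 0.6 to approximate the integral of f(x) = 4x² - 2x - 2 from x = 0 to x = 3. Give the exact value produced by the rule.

h = (3 − 0)/5 = 0.6.
Nodes x₀,…,x₅ = 0, 0.6, 1.2, 1.8, 2.4, 3.
f(x) = 4x² - 2x - 2: f₀=-2, f₁=-1.76, f₂=1.36, f₃=7.36, f₄=16.24, f₅=28.
(h/2)·[f₀ + 2f₁ + 2f₂ + 2f₃ + 2f₄ + f₅] = 0.3·(72.4) = 21.72.

21.72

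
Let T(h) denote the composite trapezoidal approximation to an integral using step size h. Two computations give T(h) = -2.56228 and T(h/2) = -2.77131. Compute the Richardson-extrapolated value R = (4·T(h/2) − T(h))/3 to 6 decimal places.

-2.840987

R = (4·T(h/2) − T(h)) / 3 = (4·(-2.77131) − (-2.56228))/3 = (-8.52296)/3 = -2.840987.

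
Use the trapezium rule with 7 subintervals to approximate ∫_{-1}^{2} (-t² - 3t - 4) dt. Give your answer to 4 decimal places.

h = (2 − (-1))/7 = 0.428571.
Nodes t₀,…,t₇ = -1, -0.571429, -0.142857, 0.285714, 0.714286, 1.142857, 1.571429, 2.
f(t) = -t² - 3t - 4: f₀=-2, f₁=-2.612245, f₂=-3.591837, f₃=-4.938776, f₄=-6.653061, f₅=-8.734694, f₆=-11.183673, f₇=-14.
(h/2)·[f₀ + 2f₁ + 2f₂ + 2f₃ + 2f₄ + 2f₅ + 2f₆ + f₇] = 0.214286·(-91.428571) = -19.5918.

-19.5918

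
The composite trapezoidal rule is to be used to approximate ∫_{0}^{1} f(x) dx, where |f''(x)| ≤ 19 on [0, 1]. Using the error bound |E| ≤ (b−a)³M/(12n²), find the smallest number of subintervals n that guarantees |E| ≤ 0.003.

Need 19/(12n²) ≤ 0.003.
n² ≥ 19/(12·0.003) = 527.778 ⇒ n ≥ 22.9734, so the smallest n is 23.

23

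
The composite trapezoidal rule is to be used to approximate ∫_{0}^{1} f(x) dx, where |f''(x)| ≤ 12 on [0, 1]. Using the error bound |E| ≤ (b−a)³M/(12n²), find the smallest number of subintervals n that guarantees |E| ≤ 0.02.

8

Need 12/(12n²) ≤ 0.02.
n² ≥ 12/(12·0.02) = 50 ⇒ n ≥ 7.0711, so the smallest n is 8.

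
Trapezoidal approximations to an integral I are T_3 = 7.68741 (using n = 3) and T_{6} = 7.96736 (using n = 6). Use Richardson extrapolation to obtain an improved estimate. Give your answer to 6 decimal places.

8.060677

R = (4·T_{6} − T_3) / 3 = (4·7.96736 − 7.68741)/3 = (24.18203)/3 = 8.060677.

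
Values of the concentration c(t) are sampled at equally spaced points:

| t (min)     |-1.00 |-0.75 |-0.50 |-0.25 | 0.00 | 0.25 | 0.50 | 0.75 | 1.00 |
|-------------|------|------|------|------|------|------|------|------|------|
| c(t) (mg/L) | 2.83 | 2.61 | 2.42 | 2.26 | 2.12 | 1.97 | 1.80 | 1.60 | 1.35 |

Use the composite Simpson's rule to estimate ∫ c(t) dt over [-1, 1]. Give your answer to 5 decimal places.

h = 0.25, n = 8.
(h/3)·[y₀ + 4y₁ + 2y₂ + 4y₃ + 2y₄ + 4y₅ + 2y₆ + 4y₇ + y₈] = 0.083333·(50.62) = 4.21833.

4.21833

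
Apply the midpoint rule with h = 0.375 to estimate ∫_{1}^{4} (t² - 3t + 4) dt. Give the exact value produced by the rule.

10.46484375

h = (4 − 1)/8 = 0.375.
Midpoints m₁,…,m₈ = 1.1875, 1.5625, 1.9375, 2.3125, 2.6875, 3.0625, 3.4375, 3.8125.
f(m₁)=1.84765625, f(m₂)=1.75390625, f(m₃)=1.94140625, f(m₄)=2.41015625, f(m₅)=3.16015625, f(m₆)=4.19140625, f(m₇)=5.50390625, f(m₈)=7.09765625.
h·[f(m₁) + f(m₂) + f(m₃) + f(m₄) + f(m₅) + f(m₆) + f(m₇) + f(m₈)] = 0.375·(27.90625) = 10.46484375.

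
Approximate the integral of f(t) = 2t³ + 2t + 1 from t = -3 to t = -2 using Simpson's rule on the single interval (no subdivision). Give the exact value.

-36.5

S = (b−a)/6 · [f(-3) + 4f(-2.5) + f(-2)] = 0.166667·[(-59) + 4·(-35.25) + (-19)] = -36.5.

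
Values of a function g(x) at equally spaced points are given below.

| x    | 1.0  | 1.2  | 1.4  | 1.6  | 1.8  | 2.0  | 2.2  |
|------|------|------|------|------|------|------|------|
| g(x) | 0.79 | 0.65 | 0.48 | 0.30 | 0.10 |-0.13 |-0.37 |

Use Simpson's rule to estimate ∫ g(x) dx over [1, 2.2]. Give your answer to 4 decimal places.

h = 0.2, n = 6.
(h/3)·[y₀ + 4y₁ + 2y₂ + 4y₃ + 2y₄ + 4y₅ + y₆] = 0.066667·(4.86) = 0.3240.

0.3240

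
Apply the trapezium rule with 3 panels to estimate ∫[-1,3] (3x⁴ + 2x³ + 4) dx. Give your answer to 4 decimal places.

258.0247

h = (3 − (-1))/3 = 1.333333.
Nodes x₀,…,x₃ = -1, 0.333333, 1.666667, 3.
f(x) = 3x⁴ + 2x³ + 4: f₀=5, f₁=4.111111, f₂=36.407407, f₃=301.
(h/2)·[f₀ + 2f₁ + 2f₂ + f₃] = 0.666667·(387.037037) = 258.0247.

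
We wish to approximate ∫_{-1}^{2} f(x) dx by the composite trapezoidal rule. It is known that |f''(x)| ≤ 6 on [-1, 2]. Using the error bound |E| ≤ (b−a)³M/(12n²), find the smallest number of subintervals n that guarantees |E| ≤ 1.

4

Need 162/(12n²) ≤ 1.
n² ≥ 162/(12·1) = 13.5 ⇒ n ≥ 3.6742, so the smallest n is 4.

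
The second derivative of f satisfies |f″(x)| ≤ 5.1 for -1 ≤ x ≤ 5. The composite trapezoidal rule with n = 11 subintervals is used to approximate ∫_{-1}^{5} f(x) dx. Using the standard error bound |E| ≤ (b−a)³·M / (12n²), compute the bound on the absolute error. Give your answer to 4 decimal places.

0.7587

|E| ≤ (6)³·5.1 / (12·11²) = 1101.6/1452 = 0.7587.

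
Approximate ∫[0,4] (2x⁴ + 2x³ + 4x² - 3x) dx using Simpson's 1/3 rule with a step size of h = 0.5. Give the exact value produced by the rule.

599

h = (4 − 0)/8 = 0.5.
Nodes x₀,…,x₈ = 0, 0.5, 1, 1.5, 2, 2.5, 3, 3.5, 4.
f(x) = 2x⁴ + 2x³ + 4x² - 3x: f₀=0, f₁=-0.125, f₂=5, f₃=21.375, f₄=58, f₅=126.875, f₆=243, f₇=424.375, f₈=692.
(h/3)·[f₀ + 4f₁ + 2f₂ + 4f₃ + 2f₄ + 4f₅ + 2f₆ + 4f₇ + f₈] = 0.166667·(3594) = 599.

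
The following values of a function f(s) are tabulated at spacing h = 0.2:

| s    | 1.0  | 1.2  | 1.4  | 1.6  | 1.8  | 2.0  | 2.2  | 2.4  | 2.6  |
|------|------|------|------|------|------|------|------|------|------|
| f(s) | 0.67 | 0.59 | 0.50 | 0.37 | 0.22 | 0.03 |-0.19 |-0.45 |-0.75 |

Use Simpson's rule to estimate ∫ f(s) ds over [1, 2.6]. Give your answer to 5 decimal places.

h = 0.2, n = 8.
(h/3)·[y₀ + 4y₁ + 2y₂ + 4y₃ + 2y₄ + 4y₅ + 2y₆ + 4y₇ + y₈] = 0.066667·(3.14) = 0.20933.

0.20933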